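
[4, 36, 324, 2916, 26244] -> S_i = 4*9^i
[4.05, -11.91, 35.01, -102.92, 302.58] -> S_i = 4.05*(-2.94)^i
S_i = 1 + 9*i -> [1, 10, 19, 28, 37]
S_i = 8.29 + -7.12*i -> [8.29, 1.17, -5.95, -13.07, -20.19]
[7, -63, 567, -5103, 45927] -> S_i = 7*-9^i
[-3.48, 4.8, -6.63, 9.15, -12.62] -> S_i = -3.48*(-1.38)^i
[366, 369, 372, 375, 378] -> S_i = 366 + 3*i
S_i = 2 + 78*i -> [2, 80, 158, 236, 314]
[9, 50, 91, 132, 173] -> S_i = 9 + 41*i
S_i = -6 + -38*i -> [-6, -44, -82, -120, -158]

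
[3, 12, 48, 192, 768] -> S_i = 3*4^i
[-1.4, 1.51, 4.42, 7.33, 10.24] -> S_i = -1.40 + 2.91*i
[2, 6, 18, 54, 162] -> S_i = 2*3^i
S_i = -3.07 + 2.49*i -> [-3.07, -0.58, 1.91, 4.4, 6.89]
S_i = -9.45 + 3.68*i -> [-9.45, -5.77, -2.09, 1.59, 5.27]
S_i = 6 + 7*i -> [6, 13, 20, 27, 34]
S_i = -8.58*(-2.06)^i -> [-8.58, 17.67, -36.41, 75.0, -154.51]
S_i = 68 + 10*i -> [68, 78, 88, 98, 108]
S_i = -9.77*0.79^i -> [-9.77, -7.72, -6.1, -4.82, -3.81]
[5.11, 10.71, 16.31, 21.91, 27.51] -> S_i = 5.11 + 5.60*i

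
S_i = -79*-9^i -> [-79, 711, -6399, 57591, -518319]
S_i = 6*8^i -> [6, 48, 384, 3072, 24576]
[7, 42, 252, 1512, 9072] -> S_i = 7*6^i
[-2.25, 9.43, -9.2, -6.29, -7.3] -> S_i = Random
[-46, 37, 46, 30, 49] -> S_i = Random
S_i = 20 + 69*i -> [20, 89, 158, 227, 296]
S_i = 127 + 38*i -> [127, 165, 203, 241, 279]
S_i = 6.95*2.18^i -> [6.95, 15.15, 33.03, 72.0, 156.97]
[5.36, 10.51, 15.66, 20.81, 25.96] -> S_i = 5.36 + 5.15*i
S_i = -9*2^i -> [-9, -18, -36, -72, -144]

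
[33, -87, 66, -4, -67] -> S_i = Random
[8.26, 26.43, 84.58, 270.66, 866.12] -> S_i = 8.26*3.20^i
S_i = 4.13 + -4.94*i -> [4.13, -0.81, -5.75, -10.69, -15.63]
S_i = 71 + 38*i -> [71, 109, 147, 185, 223]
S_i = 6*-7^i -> [6, -42, 294, -2058, 14406]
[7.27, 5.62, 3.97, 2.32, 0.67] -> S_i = 7.27 + -1.65*i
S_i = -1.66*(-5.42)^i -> [-1.66, 9.0, -48.76, 264.31, -1432.53]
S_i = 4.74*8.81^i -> [4.74, 41.76, 367.9, 3241.2, 28554.99]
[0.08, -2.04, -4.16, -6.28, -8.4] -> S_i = 0.08 + -2.12*i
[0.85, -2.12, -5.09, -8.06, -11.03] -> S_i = 0.85 + -2.97*i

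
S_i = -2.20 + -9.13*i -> [-2.2, -11.33, -20.46, -29.59, -38.72]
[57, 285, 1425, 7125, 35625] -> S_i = 57*5^i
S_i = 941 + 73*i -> [941, 1014, 1087, 1160, 1233]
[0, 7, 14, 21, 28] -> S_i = 0 + 7*i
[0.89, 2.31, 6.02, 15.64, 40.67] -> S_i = 0.89*2.60^i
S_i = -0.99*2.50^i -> [-0.99, -2.48, -6.19, -15.47, -38.67]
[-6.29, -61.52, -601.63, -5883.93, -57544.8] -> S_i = -6.29*9.78^i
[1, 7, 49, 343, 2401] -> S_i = 1*7^i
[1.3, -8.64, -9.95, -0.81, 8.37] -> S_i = Random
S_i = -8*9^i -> [-8, -72, -648, -5832, -52488]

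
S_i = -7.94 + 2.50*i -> [-7.94, -5.44, -2.94, -0.44, 2.06]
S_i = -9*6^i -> [-9, -54, -324, -1944, -11664]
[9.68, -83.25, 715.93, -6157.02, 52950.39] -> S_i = 9.68*(-8.60)^i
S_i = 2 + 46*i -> [2, 48, 94, 140, 186]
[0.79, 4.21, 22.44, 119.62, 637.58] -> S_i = 0.79*5.33^i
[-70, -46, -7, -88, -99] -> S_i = Random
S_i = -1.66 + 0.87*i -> [-1.66, -0.79, 0.08, 0.95, 1.82]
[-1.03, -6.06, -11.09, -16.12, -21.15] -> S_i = -1.03 + -5.03*i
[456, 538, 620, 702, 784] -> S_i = 456 + 82*i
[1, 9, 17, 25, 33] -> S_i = 1 + 8*i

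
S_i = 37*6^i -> [37, 222, 1332, 7992, 47952]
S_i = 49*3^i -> [49, 147, 441, 1323, 3969]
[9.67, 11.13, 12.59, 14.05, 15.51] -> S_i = 9.67 + 1.46*i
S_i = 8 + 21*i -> [8, 29, 50, 71, 92]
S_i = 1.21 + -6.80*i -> [1.21, -5.59, -12.39, -19.19, -25.99]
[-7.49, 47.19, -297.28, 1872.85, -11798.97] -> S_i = -7.49*(-6.30)^i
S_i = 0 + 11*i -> [0, 11, 22, 33, 44]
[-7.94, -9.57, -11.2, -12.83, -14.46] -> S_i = -7.94 + -1.63*i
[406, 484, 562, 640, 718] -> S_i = 406 + 78*i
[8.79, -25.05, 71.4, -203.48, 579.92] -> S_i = 8.79*(-2.85)^i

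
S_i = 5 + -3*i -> [5, 2, -1, -4, -7]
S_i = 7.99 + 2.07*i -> [7.99, 10.06, 12.13, 14.2, 16.27]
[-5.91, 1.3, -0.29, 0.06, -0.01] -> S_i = -5.91*(-0.22)^i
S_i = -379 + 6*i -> [-379, -373, -367, -361, -355]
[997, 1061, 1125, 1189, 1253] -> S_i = 997 + 64*i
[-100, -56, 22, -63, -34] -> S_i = Random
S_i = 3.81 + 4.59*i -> [3.81, 8.4, 12.99, 17.58, 22.17]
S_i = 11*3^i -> [11, 33, 99, 297, 891]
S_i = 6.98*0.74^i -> [6.98, 5.17, 3.82, 2.83, 2.09]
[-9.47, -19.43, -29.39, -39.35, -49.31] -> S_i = -9.47 + -9.96*i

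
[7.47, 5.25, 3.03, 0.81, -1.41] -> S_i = 7.47 + -2.22*i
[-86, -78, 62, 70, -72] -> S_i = Random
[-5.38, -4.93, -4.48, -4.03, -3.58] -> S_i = -5.38 + 0.45*i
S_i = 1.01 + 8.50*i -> [1.01, 9.51, 18.01, 26.51, 35.01]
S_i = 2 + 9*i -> [2, 11, 20, 29, 38]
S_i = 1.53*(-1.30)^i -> [1.53, -1.99, 2.59, -3.36, 4.37]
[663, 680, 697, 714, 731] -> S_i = 663 + 17*i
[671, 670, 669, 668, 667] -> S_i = 671 + -1*i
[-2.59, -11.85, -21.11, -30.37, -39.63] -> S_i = -2.59 + -9.26*i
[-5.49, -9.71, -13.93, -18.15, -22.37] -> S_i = -5.49 + -4.22*i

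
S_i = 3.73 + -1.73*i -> [3.73, 2.0, 0.27, -1.46, -3.19]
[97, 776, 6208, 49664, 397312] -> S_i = 97*8^i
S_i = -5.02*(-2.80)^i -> [-5.02, 14.06, -39.36, 110.2, -308.56]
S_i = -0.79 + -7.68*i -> [-0.79, -8.47, -16.15, -23.83, -31.51]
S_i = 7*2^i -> [7, 14, 28, 56, 112]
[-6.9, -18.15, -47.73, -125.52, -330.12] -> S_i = -6.90*2.63^i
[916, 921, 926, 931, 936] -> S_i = 916 + 5*i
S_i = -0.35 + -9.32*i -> [-0.35, -9.67, -18.99, -28.31, -37.63]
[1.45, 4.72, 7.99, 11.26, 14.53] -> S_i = 1.45 + 3.27*i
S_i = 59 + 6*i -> [59, 65, 71, 77, 83]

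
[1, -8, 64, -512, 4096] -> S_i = 1*-8^i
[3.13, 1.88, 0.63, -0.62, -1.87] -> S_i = 3.13 + -1.25*i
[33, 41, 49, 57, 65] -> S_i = 33 + 8*i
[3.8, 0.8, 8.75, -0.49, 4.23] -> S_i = Random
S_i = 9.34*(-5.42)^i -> [9.34, -50.62, 274.38, -1487.12, 8060.17]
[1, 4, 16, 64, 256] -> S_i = 1*4^i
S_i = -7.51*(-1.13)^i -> [-7.51, 8.49, -9.59, 10.84, -12.24]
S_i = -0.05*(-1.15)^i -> [-0.05, 0.06, -0.07, 0.08, -0.09]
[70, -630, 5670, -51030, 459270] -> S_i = 70*-9^i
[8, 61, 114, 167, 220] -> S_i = 8 + 53*i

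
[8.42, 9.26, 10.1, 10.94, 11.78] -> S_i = 8.42 + 0.84*i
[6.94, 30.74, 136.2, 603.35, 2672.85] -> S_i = 6.94*4.43^i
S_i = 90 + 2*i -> [90, 92, 94, 96, 98]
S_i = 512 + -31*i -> [512, 481, 450, 419, 388]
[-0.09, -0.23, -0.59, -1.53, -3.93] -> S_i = -0.09*2.57^i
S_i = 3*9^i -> [3, 27, 243, 2187, 19683]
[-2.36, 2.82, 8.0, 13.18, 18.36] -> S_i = -2.36 + 5.18*i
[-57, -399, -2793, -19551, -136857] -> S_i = -57*7^i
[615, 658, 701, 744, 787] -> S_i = 615 + 43*i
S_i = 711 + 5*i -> [711, 716, 721, 726, 731]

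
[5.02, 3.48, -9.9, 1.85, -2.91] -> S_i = Random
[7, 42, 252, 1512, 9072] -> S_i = 7*6^i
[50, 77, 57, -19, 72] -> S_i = Random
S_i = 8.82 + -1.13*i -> [8.82, 7.69, 6.56, 5.43, 4.3]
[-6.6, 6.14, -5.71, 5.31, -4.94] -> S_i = -6.60*(-0.93)^i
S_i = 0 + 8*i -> [0, 8, 16, 24, 32]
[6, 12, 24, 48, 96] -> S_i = 6*2^i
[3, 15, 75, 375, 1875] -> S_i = 3*5^i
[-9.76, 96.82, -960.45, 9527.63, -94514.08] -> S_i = -9.76*(-9.92)^i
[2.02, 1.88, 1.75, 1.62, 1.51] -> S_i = 2.02*0.93^i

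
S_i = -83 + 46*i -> [-83, -37, 9, 55, 101]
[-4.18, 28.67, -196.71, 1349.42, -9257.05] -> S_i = -4.18*(-6.86)^i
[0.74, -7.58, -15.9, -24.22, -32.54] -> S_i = 0.74 + -8.32*i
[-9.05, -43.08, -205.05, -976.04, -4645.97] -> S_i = -9.05*4.76^i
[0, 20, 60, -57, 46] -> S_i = Random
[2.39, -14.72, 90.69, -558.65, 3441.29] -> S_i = 2.39*(-6.16)^i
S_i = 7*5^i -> [7, 35, 175, 875, 4375]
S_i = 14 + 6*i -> [14, 20, 26, 32, 38]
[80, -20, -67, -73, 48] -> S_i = Random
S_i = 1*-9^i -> [1, -9, 81, -729, 6561]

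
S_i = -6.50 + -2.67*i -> [-6.5, -9.17, -11.84, -14.51, -17.18]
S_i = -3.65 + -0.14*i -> [-3.65, -3.79, -3.93, -4.07, -4.21]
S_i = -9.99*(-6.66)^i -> [-9.99, 66.53, -443.11, 2951.13, -19654.52]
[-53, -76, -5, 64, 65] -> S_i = Random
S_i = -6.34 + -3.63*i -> [-6.34, -9.97, -13.6, -17.23, -20.86]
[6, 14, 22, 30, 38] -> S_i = 6 + 8*i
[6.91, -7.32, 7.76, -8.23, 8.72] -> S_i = 6.91*(-1.06)^i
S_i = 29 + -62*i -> [29, -33, -95, -157, -219]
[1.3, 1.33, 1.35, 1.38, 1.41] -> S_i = 1.30*1.02^i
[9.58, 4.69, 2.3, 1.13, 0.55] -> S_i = 9.58*0.49^i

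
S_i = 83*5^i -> [83, 415, 2075, 10375, 51875]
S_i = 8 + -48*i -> [8, -40, -88, -136, -184]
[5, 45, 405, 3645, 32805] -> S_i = 5*9^i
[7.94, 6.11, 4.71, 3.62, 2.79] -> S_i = 7.94*0.77^i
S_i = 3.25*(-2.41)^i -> [3.25, -7.83, 18.88, -45.49, 109.64]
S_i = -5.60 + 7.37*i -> [-5.6, 1.77, 9.14, 16.51, 23.88]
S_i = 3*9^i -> [3, 27, 243, 2187, 19683]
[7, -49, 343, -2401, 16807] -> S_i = 7*-7^i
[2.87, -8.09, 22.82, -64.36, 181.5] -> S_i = 2.87*(-2.82)^i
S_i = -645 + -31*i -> [-645, -676, -707, -738, -769]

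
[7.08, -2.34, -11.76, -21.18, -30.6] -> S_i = 7.08 + -9.42*i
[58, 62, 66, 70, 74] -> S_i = 58 + 4*i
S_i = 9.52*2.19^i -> [9.52, 20.85, 45.66, 99.99, 218.98]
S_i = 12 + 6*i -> [12, 18, 24, 30, 36]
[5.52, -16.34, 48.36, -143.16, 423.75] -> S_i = 5.52*(-2.96)^i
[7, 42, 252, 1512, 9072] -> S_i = 7*6^i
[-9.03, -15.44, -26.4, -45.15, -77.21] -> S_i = -9.03*1.71^i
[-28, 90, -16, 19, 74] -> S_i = Random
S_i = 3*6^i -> [3, 18, 108, 648, 3888]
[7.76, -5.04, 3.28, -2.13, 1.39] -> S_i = 7.76*(-0.65)^i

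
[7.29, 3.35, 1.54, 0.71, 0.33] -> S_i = 7.29*0.46^i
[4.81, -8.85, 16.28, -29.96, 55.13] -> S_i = 4.81*(-1.84)^i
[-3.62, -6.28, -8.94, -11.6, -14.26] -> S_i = -3.62 + -2.66*i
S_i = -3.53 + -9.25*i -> [-3.53, -12.78, -22.03, -31.28, -40.53]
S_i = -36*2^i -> [-36, -72, -144, -288, -576]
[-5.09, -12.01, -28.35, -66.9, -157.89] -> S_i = -5.09*2.36^i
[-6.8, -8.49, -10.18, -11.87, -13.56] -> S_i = -6.80 + -1.69*i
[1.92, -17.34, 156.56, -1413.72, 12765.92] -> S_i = 1.92*(-9.03)^i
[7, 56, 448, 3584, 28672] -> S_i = 7*8^i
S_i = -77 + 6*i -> [-77, -71, -65, -59, -53]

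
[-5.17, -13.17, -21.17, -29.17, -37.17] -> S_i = -5.17 + -8.00*i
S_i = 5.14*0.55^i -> [5.14, 2.83, 1.55, 0.86, 0.47]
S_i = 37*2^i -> [37, 74, 148, 296, 592]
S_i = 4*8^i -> [4, 32, 256, 2048, 16384]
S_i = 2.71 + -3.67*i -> [2.71, -0.96, -4.63, -8.3, -11.97]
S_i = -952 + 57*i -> [-952, -895, -838, -781, -724]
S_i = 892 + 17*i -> [892, 909, 926, 943, 960]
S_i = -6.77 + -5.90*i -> [-6.77, -12.67, -18.57, -24.47, -30.37]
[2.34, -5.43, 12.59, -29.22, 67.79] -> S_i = 2.34*(-2.32)^i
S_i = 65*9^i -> [65, 585, 5265, 47385, 426465]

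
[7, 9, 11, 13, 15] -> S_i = 7 + 2*i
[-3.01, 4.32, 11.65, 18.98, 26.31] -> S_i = -3.01 + 7.33*i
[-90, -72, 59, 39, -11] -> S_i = Random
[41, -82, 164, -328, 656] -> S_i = 41*-2^i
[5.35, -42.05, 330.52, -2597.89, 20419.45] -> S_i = 5.35*(-7.86)^i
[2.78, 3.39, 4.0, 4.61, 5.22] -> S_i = 2.78 + 0.61*i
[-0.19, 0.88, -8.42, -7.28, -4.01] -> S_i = Random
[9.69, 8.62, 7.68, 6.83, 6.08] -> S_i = 9.69*0.89^i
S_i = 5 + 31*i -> [5, 36, 67, 98, 129]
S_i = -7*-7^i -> [-7, 49, -343, 2401, -16807]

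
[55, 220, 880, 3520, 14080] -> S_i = 55*4^i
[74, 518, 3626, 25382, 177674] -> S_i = 74*7^i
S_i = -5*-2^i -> [-5, 10, -20, 40, -80]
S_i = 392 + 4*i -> [392, 396, 400, 404, 408]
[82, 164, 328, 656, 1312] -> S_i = 82*2^i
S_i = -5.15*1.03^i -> [-5.15, -5.3, -5.46, -5.63, -5.8]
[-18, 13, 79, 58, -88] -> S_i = Random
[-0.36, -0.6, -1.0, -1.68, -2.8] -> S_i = -0.36*1.67^i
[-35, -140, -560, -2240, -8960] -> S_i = -35*4^i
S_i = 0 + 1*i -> [0, 1, 2, 3, 4]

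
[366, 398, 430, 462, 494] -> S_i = 366 + 32*i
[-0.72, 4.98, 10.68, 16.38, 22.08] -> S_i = -0.72 + 5.70*i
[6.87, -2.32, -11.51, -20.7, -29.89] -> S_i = 6.87 + -9.19*i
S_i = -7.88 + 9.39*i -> [-7.88, 1.51, 10.9, 20.29, 29.68]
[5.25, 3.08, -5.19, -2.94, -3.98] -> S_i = Random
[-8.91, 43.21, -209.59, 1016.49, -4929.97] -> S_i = -8.91*(-4.85)^i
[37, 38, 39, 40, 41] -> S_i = 37 + 1*i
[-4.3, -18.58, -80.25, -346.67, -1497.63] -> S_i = -4.30*4.32^i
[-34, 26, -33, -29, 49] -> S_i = Random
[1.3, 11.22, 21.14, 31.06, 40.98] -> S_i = 1.30 + 9.92*i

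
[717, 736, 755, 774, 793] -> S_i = 717 + 19*i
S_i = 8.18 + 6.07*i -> [8.18, 14.25, 20.32, 26.39, 32.46]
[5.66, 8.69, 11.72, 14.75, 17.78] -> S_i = 5.66 + 3.03*i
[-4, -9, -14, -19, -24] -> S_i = -4 + -5*i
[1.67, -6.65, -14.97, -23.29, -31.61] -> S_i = 1.67 + -8.32*i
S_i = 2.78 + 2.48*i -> [2.78, 5.26, 7.74, 10.22, 12.7]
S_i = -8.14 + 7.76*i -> [-8.14, -0.38, 7.38, 15.14, 22.9]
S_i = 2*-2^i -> [2, -4, 8, -16, 32]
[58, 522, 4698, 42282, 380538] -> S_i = 58*9^i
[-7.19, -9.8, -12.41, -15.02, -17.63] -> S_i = -7.19 + -2.61*i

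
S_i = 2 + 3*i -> [2, 5, 8, 11, 14]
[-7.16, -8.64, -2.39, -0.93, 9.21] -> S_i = Random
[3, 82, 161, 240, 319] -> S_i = 3 + 79*i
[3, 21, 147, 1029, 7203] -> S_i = 3*7^i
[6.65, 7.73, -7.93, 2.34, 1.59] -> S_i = Random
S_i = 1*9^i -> [1, 9, 81, 729, 6561]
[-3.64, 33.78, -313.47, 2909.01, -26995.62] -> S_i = -3.64*(-9.28)^i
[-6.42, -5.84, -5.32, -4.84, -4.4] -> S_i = -6.42*0.91^i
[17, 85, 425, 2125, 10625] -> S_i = 17*5^i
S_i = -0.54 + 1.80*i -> [-0.54, 1.26, 3.06, 4.86, 6.66]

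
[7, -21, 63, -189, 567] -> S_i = 7*-3^i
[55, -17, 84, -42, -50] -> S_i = Random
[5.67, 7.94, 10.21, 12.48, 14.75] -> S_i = 5.67 + 2.27*i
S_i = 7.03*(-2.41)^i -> [7.03, -16.94, 40.83, -98.4, 237.15]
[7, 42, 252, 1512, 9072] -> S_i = 7*6^i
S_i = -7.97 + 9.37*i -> [-7.97, 1.4, 10.77, 20.14, 29.51]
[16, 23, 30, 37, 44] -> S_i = 16 + 7*i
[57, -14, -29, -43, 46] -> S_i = Random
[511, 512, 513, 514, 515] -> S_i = 511 + 1*i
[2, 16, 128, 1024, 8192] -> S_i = 2*8^i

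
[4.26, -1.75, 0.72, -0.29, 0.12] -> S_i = 4.26*(-0.41)^i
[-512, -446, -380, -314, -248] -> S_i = -512 + 66*i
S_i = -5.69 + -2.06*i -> [-5.69, -7.75, -9.81, -11.87, -13.93]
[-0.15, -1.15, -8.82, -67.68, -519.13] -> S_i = -0.15*7.67^i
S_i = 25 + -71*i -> [25, -46, -117, -188, -259]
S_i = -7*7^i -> [-7, -49, -343, -2401, -16807]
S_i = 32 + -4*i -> [32, 28, 24, 20, 16]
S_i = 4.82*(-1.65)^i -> [4.82, -7.95, 13.12, -21.65, 35.73]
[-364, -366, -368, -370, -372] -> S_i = -364 + -2*i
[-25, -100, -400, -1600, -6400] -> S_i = -25*4^i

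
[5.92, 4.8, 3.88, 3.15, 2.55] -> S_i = 5.92*0.81^i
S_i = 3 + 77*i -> [3, 80, 157, 234, 311]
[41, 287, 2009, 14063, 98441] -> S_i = 41*7^i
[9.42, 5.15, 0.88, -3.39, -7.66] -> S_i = 9.42 + -4.27*i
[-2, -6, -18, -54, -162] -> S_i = -2*3^i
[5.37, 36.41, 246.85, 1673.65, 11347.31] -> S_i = 5.37*6.78^i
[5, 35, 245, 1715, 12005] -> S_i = 5*7^i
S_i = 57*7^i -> [57, 399, 2793, 19551, 136857]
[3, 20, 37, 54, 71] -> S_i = 3 + 17*i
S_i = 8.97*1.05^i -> [8.97, 9.42, 9.89, 10.38, 10.9]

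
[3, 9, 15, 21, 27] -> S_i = 3 + 6*i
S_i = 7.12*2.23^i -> [7.12, 15.88, 35.41, 78.96, 176.08]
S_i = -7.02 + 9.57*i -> [-7.02, 2.55, 12.12, 21.69, 31.26]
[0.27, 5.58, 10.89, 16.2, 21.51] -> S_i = 0.27 + 5.31*i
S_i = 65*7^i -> [65, 455, 3185, 22295, 156065]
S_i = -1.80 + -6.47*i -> [-1.8, -8.27, -14.74, -21.21, -27.68]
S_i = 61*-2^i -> [61, -122, 244, -488, 976]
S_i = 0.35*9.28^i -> [0.35, 3.25, 30.14, 279.71, 2595.73]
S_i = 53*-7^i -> [53, -371, 2597, -18179, 127253]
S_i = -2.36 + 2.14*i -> [-2.36, -0.22, 1.92, 4.06, 6.2]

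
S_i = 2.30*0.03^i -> [2.3, 0.07, 0.0, 0.0, 0.0]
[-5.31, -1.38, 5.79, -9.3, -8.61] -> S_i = Random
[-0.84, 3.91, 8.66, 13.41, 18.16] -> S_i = -0.84 + 4.75*i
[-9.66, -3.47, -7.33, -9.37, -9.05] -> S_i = Random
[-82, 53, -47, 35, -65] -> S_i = Random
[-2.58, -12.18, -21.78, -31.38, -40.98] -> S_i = -2.58 + -9.60*i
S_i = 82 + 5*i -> [82, 87, 92, 97, 102]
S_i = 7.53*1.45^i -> [7.53, 10.92, 15.83, 22.96, 33.29]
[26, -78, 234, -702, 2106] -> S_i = 26*-3^i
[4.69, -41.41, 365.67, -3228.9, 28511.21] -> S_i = 4.69*(-8.83)^i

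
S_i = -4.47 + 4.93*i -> [-4.47, 0.46, 5.39, 10.32, 15.25]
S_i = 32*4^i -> [32, 128, 512, 2048, 8192]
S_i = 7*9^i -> [7, 63, 567, 5103, 45927]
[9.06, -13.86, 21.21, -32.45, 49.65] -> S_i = 9.06*(-1.53)^i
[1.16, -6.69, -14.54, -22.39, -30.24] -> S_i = 1.16 + -7.85*i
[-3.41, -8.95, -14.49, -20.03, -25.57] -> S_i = -3.41 + -5.54*i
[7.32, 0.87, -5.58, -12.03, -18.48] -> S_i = 7.32 + -6.45*i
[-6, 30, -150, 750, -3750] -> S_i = -6*-5^i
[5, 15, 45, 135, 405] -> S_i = 5*3^i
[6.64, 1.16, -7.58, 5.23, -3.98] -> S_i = Random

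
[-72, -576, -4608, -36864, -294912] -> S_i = -72*8^i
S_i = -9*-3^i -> [-9, 27, -81, 243, -729]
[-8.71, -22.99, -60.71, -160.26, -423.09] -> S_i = -8.71*2.64^i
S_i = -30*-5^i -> [-30, 150, -750, 3750, -18750]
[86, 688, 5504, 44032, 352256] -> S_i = 86*8^i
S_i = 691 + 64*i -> [691, 755, 819, 883, 947]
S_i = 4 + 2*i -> [4, 6, 8, 10, 12]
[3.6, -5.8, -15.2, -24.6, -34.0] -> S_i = 3.60 + -9.40*i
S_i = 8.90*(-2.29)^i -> [8.9, -20.38, 46.67, -106.88, 244.76]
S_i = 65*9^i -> [65, 585, 5265, 47385, 426465]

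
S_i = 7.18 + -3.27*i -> [7.18, 3.91, 0.64, -2.63, -5.9]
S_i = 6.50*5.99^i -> [6.5, 38.94, 233.22, 1396.99, 8367.98]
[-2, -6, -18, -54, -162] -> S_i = -2*3^i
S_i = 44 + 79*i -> [44, 123, 202, 281, 360]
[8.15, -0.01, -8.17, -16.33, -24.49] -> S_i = 8.15 + -8.16*i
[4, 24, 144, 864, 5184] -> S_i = 4*6^i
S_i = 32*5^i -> [32, 160, 800, 4000, 20000]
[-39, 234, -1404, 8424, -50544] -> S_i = -39*-6^i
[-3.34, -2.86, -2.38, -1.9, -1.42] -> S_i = -3.34 + 0.48*i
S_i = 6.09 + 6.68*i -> [6.09, 12.77, 19.45, 26.13, 32.81]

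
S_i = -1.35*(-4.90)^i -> [-1.35, 6.62, -32.41, 158.83, -778.25]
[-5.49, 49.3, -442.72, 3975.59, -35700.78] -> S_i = -5.49*(-8.98)^i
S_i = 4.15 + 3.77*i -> [4.15, 7.92, 11.69, 15.46, 19.23]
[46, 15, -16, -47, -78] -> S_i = 46 + -31*i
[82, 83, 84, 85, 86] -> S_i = 82 + 1*i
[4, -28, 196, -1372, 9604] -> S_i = 4*-7^i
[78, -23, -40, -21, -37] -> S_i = Random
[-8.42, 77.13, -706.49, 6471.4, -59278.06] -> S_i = -8.42*(-9.16)^i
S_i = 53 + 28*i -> [53, 81, 109, 137, 165]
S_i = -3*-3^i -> [-3, 9, -27, 81, -243]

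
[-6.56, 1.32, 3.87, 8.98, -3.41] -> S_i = Random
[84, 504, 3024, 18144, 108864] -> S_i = 84*6^i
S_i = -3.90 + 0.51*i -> [-3.9, -3.39, -2.88, -2.37, -1.86]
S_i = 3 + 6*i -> [3, 9, 15, 21, 27]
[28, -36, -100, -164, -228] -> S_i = 28 + -64*i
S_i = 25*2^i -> [25, 50, 100, 200, 400]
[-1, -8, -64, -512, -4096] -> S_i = -1*8^i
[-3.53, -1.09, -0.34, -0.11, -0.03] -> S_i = -3.53*0.31^i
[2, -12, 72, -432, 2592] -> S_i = 2*-6^i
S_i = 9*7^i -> [9, 63, 441, 3087, 21609]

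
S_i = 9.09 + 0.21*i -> [9.09, 9.3, 9.51, 9.72, 9.93]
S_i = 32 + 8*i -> [32, 40, 48, 56, 64]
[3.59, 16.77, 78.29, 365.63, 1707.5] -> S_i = 3.59*4.67^i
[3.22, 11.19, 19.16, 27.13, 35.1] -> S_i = 3.22 + 7.97*i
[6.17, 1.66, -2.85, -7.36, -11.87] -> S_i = 6.17 + -4.51*i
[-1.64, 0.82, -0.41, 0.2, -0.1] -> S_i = -1.64*(-0.50)^i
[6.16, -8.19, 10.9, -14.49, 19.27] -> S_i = 6.16*(-1.33)^i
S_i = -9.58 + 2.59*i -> [-9.58, -6.99, -4.4, -1.81, 0.78]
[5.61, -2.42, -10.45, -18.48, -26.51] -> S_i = 5.61 + -8.03*i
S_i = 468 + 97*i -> [468, 565, 662, 759, 856]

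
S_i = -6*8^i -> [-6, -48, -384, -3072, -24576]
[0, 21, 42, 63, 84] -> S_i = 0 + 21*i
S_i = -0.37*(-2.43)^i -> [-0.37, 0.9, -2.18, 5.31, -12.9]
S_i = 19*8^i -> [19, 152, 1216, 9728, 77824]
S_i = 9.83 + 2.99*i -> [9.83, 12.82, 15.81, 18.8, 21.79]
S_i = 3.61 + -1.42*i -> [3.61, 2.19, 0.77, -0.65, -2.07]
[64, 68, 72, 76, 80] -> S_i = 64 + 4*i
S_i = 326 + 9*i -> [326, 335, 344, 353, 362]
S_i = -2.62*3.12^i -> [-2.62, -8.17, -25.5, -79.57, -248.27]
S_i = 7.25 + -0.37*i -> [7.25, 6.88, 6.51, 6.14, 5.77]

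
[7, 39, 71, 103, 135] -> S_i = 7 + 32*i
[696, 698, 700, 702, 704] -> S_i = 696 + 2*i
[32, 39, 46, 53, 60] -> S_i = 32 + 7*i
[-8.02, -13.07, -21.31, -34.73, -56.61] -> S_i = -8.02*1.63^i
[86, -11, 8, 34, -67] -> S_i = Random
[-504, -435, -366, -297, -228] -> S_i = -504 + 69*i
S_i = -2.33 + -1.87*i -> [-2.33, -4.2, -6.07, -7.94, -9.81]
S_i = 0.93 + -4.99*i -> [0.93, -4.06, -9.05, -14.04, -19.03]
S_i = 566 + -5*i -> [566, 561, 556, 551, 546]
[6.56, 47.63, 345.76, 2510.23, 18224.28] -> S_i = 6.56*7.26^i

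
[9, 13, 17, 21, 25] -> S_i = 9 + 4*i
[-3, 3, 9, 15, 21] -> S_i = -3 + 6*i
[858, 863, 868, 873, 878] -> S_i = 858 + 5*i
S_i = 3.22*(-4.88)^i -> [3.22, -15.71, 76.68, -374.21, 1826.14]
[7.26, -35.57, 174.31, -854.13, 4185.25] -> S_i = 7.26*(-4.90)^i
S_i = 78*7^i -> [78, 546, 3822, 26754, 187278]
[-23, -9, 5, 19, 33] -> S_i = -23 + 14*i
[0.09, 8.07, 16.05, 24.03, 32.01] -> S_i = 0.09 + 7.98*i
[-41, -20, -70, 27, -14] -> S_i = Random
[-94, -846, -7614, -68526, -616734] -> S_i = -94*9^i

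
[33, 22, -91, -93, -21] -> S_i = Random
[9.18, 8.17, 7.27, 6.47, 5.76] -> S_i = 9.18*0.89^i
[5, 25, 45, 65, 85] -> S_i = 5 + 20*i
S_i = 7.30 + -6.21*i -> [7.3, 1.09, -5.12, -11.33, -17.54]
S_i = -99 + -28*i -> [-99, -127, -155, -183, -211]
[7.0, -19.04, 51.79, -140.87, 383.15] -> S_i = 7.00*(-2.72)^i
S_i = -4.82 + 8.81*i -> [-4.82, 3.99, 12.8, 21.61, 30.42]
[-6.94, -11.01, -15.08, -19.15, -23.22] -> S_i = -6.94 + -4.07*i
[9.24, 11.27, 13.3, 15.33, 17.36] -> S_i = 9.24 + 2.03*i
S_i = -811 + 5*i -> [-811, -806, -801, -796, -791]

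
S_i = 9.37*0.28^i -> [9.37, 2.62, 0.73, 0.21, 0.06]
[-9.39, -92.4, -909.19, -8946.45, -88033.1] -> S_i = -9.39*9.84^i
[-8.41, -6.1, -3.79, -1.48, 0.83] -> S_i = -8.41 + 2.31*i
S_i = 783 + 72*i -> [783, 855, 927, 999, 1071]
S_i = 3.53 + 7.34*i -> [3.53, 10.87, 18.21, 25.55, 32.89]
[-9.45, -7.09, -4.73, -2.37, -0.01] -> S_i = -9.45 + 2.36*i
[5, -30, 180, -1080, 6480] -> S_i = 5*-6^i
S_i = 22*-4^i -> [22, -88, 352, -1408, 5632]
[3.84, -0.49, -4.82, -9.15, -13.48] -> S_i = 3.84 + -4.33*i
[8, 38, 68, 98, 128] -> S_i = 8 + 30*i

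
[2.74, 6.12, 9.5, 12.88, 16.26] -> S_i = 2.74 + 3.38*i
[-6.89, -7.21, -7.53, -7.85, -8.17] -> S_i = -6.89 + -0.32*i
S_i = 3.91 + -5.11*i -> [3.91, -1.2, -6.31, -11.42, -16.53]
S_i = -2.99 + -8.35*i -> [-2.99, -11.34, -19.69, -28.04, -36.39]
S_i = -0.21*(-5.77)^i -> [-0.21, 1.21, -6.99, 40.34, -232.77]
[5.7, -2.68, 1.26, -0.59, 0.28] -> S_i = 5.70*(-0.47)^i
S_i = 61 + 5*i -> [61, 66, 71, 76, 81]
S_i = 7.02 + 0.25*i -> [7.02, 7.27, 7.52, 7.77, 8.02]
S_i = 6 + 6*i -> [6, 12, 18, 24, 30]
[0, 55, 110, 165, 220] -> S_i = 0 + 55*i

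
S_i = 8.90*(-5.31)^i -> [8.9, -47.26, 250.95, -1332.52, 7075.68]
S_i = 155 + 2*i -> [155, 157, 159, 161, 163]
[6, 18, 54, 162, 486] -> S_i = 6*3^i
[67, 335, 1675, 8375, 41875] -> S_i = 67*5^i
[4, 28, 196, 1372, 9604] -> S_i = 4*7^i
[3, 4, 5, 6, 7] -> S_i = 3 + 1*i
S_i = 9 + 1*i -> [9, 10, 11, 12, 13]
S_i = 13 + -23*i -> [13, -10, -33, -56, -79]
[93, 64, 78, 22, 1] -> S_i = Random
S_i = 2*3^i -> [2, 6, 18, 54, 162]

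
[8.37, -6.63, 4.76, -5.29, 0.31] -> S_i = Random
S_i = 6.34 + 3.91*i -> [6.34, 10.25, 14.16, 18.07, 21.98]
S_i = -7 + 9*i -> [-7, 2, 11, 20, 29]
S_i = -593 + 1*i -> [-593, -592, -591, -590, -589]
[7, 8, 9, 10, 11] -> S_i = 7 + 1*i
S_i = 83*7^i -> [83, 581, 4067, 28469, 199283]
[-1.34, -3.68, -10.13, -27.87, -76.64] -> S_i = -1.34*2.75^i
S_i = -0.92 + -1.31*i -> [-0.92, -2.23, -3.54, -4.85, -6.16]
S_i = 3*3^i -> [3, 9, 27, 81, 243]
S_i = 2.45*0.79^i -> [2.45, 1.94, 1.53, 1.21, 0.95]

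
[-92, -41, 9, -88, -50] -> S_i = Random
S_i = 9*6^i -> [9, 54, 324, 1944, 11664]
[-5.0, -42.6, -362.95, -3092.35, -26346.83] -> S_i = -5.00*8.52^i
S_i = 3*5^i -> [3, 15, 75, 375, 1875]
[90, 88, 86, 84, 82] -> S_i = 90 + -2*i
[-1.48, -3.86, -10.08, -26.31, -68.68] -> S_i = -1.48*2.61^i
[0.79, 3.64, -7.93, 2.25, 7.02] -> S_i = Random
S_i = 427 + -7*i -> [427, 420, 413, 406, 399]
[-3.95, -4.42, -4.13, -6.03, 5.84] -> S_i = Random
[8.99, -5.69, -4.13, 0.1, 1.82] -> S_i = Random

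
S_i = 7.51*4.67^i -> [7.51, 35.07, 163.78, 764.88, 3571.97]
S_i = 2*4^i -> [2, 8, 32, 128, 512]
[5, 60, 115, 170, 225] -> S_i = 5 + 55*i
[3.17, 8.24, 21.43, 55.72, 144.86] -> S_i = 3.17*2.60^i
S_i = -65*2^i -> [-65, -130, -260, -520, -1040]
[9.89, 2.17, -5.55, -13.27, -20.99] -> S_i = 9.89 + -7.72*i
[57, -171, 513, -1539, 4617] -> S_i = 57*-3^i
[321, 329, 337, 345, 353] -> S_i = 321 + 8*i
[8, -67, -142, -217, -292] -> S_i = 8 + -75*i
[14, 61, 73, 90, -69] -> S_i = Random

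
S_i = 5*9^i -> [5, 45, 405, 3645, 32805]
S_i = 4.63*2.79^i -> [4.63, 12.92, 36.04, 100.55, 280.54]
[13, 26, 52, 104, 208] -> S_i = 13*2^i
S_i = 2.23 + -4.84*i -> [2.23, -2.61, -7.45, -12.29, -17.13]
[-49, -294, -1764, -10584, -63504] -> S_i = -49*6^i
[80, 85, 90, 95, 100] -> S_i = 80 + 5*i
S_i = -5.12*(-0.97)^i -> [-5.12, 4.97, -4.82, 4.67, -4.53]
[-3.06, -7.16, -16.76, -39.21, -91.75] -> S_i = -3.06*2.34^i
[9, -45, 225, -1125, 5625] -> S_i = 9*-5^i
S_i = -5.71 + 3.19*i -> [-5.71, -2.52, 0.67, 3.86, 7.05]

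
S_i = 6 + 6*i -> [6, 12, 18, 24, 30]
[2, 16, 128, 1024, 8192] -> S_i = 2*8^i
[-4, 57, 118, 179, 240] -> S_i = -4 + 61*i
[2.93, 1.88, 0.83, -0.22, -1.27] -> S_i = 2.93 + -1.05*i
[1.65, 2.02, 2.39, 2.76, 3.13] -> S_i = 1.65 + 0.37*i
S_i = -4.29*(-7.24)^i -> [-4.29, 31.06, -224.87, 1628.07, -11787.22]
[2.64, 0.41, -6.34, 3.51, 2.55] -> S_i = Random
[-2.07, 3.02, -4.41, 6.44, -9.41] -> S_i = -2.07*(-1.46)^i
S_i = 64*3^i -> [64, 192, 576, 1728, 5184]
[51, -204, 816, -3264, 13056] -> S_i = 51*-4^i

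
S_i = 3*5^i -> [3, 15, 75, 375, 1875]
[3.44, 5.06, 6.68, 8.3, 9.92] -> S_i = 3.44 + 1.62*i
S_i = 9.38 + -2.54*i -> [9.38, 6.84, 4.3, 1.76, -0.78]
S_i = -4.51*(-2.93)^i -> [-4.51, 13.21, -38.72, 113.44, -332.39]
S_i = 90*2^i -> [90, 180, 360, 720, 1440]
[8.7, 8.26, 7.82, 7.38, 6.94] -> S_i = 8.70 + -0.44*i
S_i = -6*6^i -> [-6, -36, -216, -1296, -7776]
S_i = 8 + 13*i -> [8, 21, 34, 47, 60]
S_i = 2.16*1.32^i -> [2.16, 2.85, 3.76, 4.97, 6.56]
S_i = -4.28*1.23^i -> [-4.28, -5.26, -6.48, -7.96, -9.8]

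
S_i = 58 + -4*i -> [58, 54, 50, 46, 42]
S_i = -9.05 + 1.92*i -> [-9.05, -7.13, -5.21, -3.29, -1.37]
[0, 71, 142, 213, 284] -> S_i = 0 + 71*i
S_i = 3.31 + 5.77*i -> [3.31, 9.08, 14.85, 20.62, 26.39]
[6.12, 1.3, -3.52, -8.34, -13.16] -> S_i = 6.12 + -4.82*i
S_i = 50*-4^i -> [50, -200, 800, -3200, 12800]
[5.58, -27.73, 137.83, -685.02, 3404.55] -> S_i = 5.58*(-4.97)^i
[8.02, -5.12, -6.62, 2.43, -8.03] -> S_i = Random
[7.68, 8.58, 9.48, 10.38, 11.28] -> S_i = 7.68 + 0.90*i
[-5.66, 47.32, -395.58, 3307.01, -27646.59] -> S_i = -5.66*(-8.36)^i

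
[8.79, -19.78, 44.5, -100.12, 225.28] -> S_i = 8.79*(-2.25)^i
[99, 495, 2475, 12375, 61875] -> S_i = 99*5^i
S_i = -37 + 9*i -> [-37, -28, -19, -10, -1]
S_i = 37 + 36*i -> [37, 73, 109, 145, 181]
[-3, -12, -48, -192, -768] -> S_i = -3*4^i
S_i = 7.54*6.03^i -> [7.54, 45.47, 274.16, 1653.19, 9968.75]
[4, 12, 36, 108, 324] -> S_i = 4*3^i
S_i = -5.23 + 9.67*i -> [-5.23, 4.44, 14.11, 23.78, 33.45]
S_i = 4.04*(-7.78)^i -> [4.04, -31.43, 244.53, -1902.48, 14801.3]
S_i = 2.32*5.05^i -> [2.32, 11.72, 59.17, 298.79, 1508.88]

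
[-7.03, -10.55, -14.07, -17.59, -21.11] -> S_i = -7.03 + -3.52*i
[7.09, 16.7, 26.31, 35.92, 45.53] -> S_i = 7.09 + 9.61*i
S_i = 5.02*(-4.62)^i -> [5.02, -23.19, 107.15, -495.03, 2287.03]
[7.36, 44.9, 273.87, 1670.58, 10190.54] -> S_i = 7.36*6.10^i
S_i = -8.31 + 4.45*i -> [-8.31, -3.86, 0.59, 5.04, 9.49]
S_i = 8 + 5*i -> [8, 13, 18, 23, 28]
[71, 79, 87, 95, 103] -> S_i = 71 + 8*i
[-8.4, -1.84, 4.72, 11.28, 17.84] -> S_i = -8.40 + 6.56*i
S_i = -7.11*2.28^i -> [-7.11, -16.21, -36.96, -84.27, -192.14]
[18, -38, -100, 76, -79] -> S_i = Random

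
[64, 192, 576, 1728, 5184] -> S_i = 64*3^i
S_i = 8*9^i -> [8, 72, 648, 5832, 52488]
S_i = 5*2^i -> [5, 10, 20, 40, 80]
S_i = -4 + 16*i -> [-4, 12, 28, 44, 60]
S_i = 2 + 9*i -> [2, 11, 20, 29, 38]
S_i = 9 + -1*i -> [9, 8, 7, 6, 5]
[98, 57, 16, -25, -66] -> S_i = 98 + -41*i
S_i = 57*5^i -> [57, 285, 1425, 7125, 35625]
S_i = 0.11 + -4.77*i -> [0.11, -4.66, -9.43, -14.2, -18.97]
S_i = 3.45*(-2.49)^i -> [3.45, -8.59, 21.39, -53.26, 132.62]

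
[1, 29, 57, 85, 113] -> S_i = 1 + 28*i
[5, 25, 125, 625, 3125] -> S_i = 5*5^i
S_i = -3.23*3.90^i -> [-3.23, -12.6, -49.13, -191.6, -747.24]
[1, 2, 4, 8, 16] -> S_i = 1*2^i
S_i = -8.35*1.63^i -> [-8.35, -13.61, -22.19, -36.16, -58.94]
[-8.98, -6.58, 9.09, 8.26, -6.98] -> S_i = Random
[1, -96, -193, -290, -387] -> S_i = 1 + -97*i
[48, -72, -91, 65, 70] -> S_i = Random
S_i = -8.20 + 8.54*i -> [-8.2, 0.34, 8.88, 17.42, 25.96]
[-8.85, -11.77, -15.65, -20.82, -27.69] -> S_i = -8.85*1.33^i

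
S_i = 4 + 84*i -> [4, 88, 172, 256, 340]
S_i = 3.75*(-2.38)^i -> [3.75, -8.92, 21.24, -50.55, 120.32]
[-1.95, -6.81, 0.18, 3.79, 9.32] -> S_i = Random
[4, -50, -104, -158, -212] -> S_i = 4 + -54*i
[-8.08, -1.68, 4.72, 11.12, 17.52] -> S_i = -8.08 + 6.40*i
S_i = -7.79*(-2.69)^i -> [-7.79, 20.96, -56.37, 151.63, -407.89]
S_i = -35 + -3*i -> [-35, -38, -41, -44, -47]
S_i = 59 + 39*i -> [59, 98, 137, 176, 215]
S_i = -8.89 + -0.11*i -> [-8.89, -9.0, -9.11, -9.22, -9.33]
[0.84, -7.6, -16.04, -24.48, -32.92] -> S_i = 0.84 + -8.44*i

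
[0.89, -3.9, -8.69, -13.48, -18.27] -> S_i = 0.89 + -4.79*i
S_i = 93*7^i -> [93, 651, 4557, 31899, 223293]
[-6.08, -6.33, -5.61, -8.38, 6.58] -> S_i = Random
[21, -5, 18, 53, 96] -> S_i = Random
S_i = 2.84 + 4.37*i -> [2.84, 7.21, 11.58, 15.95, 20.32]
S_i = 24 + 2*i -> [24, 26, 28, 30, 32]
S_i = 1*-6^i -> [1, -6, 36, -216, 1296]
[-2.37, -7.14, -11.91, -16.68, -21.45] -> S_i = -2.37 + -4.77*i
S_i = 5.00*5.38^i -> [5.0, 26.9, 144.72, 778.6, 4188.89]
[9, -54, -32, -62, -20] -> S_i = Random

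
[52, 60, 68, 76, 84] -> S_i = 52 + 8*i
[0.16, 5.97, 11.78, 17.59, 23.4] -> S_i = 0.16 + 5.81*i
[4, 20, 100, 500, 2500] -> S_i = 4*5^i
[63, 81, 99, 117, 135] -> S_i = 63 + 18*i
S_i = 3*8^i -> [3, 24, 192, 1536, 12288]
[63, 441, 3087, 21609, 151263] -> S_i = 63*7^i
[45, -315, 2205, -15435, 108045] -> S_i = 45*-7^i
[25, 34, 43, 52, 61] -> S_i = 25 + 9*i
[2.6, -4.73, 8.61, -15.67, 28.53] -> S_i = 2.60*(-1.82)^i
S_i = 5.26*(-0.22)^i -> [5.26, -1.16, 0.25, -0.06, 0.01]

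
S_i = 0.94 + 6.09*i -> [0.94, 7.03, 13.12, 19.21, 25.3]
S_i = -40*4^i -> [-40, -160, -640, -2560, -10240]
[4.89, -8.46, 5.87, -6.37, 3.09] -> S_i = Random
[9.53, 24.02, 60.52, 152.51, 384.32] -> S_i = 9.53*2.52^i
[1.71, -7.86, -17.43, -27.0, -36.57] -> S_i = 1.71 + -9.57*i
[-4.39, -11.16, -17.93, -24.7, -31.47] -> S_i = -4.39 + -6.77*i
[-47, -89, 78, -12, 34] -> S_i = Random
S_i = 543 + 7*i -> [543, 550, 557, 564, 571]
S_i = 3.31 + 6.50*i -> [3.31, 9.81, 16.31, 22.81, 29.31]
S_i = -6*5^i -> [-6, -30, -150, -750, -3750]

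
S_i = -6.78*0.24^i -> [-6.78, -1.63, -0.39, -0.09, -0.02]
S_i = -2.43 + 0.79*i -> [-2.43, -1.64, -0.85, -0.06, 0.73]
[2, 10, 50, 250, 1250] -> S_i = 2*5^i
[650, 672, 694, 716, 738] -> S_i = 650 + 22*i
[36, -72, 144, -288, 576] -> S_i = 36*-2^i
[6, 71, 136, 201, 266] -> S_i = 6 + 65*i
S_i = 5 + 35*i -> [5, 40, 75, 110, 145]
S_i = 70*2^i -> [70, 140, 280, 560, 1120]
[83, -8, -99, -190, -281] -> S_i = 83 + -91*i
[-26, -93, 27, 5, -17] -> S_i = Random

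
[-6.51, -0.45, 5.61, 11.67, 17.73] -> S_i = -6.51 + 6.06*i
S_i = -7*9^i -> [-7, -63, -567, -5103, -45927]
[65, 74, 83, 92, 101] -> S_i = 65 + 9*i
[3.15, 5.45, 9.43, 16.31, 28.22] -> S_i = 3.15*1.73^i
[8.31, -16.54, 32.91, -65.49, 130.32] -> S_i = 8.31*(-1.99)^i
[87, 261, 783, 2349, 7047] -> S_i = 87*3^i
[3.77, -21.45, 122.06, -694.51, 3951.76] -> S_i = 3.77*(-5.69)^i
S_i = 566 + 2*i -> [566, 568, 570, 572, 574]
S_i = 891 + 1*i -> [891, 892, 893, 894, 895]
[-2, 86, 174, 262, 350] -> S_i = -2 + 88*i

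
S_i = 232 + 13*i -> [232, 245, 258, 271, 284]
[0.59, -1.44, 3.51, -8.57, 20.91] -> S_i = 0.59*(-2.44)^i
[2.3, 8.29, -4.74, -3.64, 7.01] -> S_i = Random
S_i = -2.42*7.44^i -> [-2.42, -18.0, -133.96, -996.63, -7414.93]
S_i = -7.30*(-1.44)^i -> [-7.3, 10.51, -15.14, 21.8, -31.39]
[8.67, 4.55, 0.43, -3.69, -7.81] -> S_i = 8.67 + -4.12*i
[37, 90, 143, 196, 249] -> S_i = 37 + 53*i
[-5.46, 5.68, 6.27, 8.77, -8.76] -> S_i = Random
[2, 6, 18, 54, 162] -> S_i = 2*3^i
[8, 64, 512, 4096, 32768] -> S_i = 8*8^i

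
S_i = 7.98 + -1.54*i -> [7.98, 6.44, 4.9, 3.36, 1.82]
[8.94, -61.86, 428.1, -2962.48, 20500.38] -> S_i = 8.94*(-6.92)^i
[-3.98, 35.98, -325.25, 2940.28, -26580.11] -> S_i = -3.98*(-9.04)^i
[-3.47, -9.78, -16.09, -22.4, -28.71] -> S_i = -3.47 + -6.31*i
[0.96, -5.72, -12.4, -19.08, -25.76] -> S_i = 0.96 + -6.68*i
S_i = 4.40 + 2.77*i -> [4.4, 7.17, 9.94, 12.71, 15.48]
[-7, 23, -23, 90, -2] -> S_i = Random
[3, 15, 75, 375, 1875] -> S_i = 3*5^i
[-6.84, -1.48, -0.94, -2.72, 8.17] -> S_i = Random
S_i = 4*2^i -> [4, 8, 16, 32, 64]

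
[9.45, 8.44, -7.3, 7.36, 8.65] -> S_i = Random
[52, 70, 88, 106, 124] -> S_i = 52 + 18*i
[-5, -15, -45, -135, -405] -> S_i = -5*3^i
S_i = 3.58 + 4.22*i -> [3.58, 7.8, 12.02, 16.24, 20.46]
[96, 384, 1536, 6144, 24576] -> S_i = 96*4^i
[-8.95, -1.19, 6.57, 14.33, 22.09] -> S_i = -8.95 + 7.76*i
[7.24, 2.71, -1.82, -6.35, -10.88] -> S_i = 7.24 + -4.53*i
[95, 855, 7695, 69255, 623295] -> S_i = 95*9^i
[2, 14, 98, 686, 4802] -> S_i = 2*7^i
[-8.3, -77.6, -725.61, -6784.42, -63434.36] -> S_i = -8.30*9.35^i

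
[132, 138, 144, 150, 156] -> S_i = 132 + 6*i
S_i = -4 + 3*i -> [-4, -1, 2, 5, 8]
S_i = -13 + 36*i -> [-13, 23, 59, 95, 131]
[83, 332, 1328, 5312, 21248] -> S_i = 83*4^i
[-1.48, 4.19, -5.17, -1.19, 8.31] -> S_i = Random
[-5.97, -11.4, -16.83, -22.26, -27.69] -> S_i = -5.97 + -5.43*i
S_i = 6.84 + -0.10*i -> [6.84, 6.74, 6.64, 6.54, 6.44]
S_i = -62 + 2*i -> [-62, -60, -58, -56, -54]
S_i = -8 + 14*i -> [-8, 6, 20, 34, 48]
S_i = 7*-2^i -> [7, -14, 28, -56, 112]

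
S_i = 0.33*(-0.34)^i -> [0.33, -0.11, 0.04, -0.01, 0.0]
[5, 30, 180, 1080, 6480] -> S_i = 5*6^i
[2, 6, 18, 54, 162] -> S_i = 2*3^i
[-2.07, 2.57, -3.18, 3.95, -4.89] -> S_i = -2.07*(-1.24)^i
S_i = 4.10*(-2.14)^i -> [4.1, -8.77, 18.78, -40.18, 85.99]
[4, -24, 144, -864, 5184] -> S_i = 4*-6^i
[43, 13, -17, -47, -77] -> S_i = 43 + -30*i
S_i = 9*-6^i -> [9, -54, 324, -1944, 11664]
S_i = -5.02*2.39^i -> [-5.02, -12.0, -28.67, -68.53, -163.79]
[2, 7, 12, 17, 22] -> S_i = 2 + 5*i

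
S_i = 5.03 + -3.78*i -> [5.03, 1.25, -2.53, -6.31, -10.09]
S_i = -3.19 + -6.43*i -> [-3.19, -9.62, -16.05, -22.48, -28.91]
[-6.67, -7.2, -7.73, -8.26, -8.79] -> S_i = -6.67 + -0.53*i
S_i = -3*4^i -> [-3, -12, -48, -192, -768]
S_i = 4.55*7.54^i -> [4.55, 34.31, 258.67, 1950.41, 14706.08]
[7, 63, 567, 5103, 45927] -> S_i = 7*9^i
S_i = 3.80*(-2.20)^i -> [3.8, -8.36, 18.39, -40.46, 89.02]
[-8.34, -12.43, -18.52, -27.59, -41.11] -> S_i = -8.34*1.49^i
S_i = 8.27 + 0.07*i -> [8.27, 8.34, 8.41, 8.48, 8.55]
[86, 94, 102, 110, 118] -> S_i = 86 + 8*i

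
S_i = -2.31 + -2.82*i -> [-2.31, -5.13, -7.95, -10.77, -13.59]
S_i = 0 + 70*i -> [0, 70, 140, 210, 280]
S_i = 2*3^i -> [2, 6, 18, 54, 162]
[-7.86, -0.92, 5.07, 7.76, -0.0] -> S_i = Random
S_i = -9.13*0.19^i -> [-9.13, -1.73, -0.33, -0.06, -0.01]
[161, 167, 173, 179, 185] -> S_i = 161 + 6*i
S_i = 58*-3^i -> [58, -174, 522, -1566, 4698]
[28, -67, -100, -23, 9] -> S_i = Random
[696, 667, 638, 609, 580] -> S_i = 696 + -29*i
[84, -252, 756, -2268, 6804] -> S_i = 84*-3^i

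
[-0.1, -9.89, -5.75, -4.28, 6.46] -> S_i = Random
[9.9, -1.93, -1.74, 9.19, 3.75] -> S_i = Random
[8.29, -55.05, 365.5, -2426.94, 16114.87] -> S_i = 8.29*(-6.64)^i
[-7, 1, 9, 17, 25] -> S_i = -7 + 8*i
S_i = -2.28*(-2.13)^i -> [-2.28, 4.86, -10.34, 22.03, -46.93]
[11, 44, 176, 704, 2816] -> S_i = 11*4^i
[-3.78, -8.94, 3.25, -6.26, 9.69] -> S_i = Random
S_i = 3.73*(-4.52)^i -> [3.73, -16.86, 76.21, -344.45, 1556.91]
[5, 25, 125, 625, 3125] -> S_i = 5*5^i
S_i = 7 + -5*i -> [7, 2, -3, -8, -13]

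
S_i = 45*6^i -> [45, 270, 1620, 9720, 58320]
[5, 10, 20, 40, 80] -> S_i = 5*2^i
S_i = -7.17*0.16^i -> [-7.17, -1.15, -0.18, -0.03, -0.0]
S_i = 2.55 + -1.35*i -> [2.55, 1.2, -0.15, -1.5, -2.85]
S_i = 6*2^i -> [6, 12, 24, 48, 96]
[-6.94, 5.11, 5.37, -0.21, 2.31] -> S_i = Random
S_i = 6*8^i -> [6, 48, 384, 3072, 24576]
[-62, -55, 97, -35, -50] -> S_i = Random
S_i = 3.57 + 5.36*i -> [3.57, 8.93, 14.29, 19.65, 25.01]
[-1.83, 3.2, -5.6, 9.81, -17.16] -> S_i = -1.83*(-1.75)^i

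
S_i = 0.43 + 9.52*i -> [0.43, 9.95, 19.47, 28.99, 38.51]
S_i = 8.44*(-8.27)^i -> [8.44, -69.8, 577.24, -4773.74, 39478.85]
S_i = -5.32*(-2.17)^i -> [-5.32, 11.54, -25.05, 54.36, -117.96]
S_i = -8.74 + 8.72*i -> [-8.74, -0.02, 8.7, 17.42, 26.14]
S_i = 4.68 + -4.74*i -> [4.68, -0.06, -4.8, -9.54, -14.28]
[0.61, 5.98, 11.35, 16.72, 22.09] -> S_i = 0.61 + 5.37*i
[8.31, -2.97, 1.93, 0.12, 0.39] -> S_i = Random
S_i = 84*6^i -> [84, 504, 3024, 18144, 108864]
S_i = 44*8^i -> [44, 352, 2816, 22528, 180224]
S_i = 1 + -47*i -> [1, -46, -93, -140, -187]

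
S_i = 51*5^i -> [51, 255, 1275, 6375, 31875]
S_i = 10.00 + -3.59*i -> [10.0, 6.41, 2.82, -0.77, -4.36]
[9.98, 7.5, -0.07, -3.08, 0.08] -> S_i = Random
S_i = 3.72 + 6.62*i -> [3.72, 10.34, 16.96, 23.58, 30.2]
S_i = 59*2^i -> [59, 118, 236, 472, 944]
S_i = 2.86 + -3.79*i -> [2.86, -0.93, -4.72, -8.51, -12.3]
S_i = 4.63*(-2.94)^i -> [4.63, -13.61, 40.02, -117.66, 345.92]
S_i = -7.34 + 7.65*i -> [-7.34, 0.31, 7.96, 15.61, 23.26]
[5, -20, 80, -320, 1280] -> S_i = 5*-4^i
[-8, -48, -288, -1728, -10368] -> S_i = -8*6^i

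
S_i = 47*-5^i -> [47, -235, 1175, -5875, 29375]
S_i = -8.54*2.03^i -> [-8.54, -17.34, -35.19, -71.44, -145.02]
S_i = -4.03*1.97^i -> [-4.03, -7.94, -15.64, -30.81, -60.7]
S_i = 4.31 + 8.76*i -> [4.31, 13.07, 21.83, 30.59, 39.35]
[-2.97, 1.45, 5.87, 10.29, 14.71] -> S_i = -2.97 + 4.42*i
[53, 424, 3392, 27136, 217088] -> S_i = 53*8^i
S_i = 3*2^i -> [3, 6, 12, 24, 48]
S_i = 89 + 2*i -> [89, 91, 93, 95, 97]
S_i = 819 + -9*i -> [819, 810, 801, 792, 783]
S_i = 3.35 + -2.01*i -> [3.35, 1.34, -0.67, -2.68, -4.69]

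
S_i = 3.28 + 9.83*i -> [3.28, 13.11, 22.94, 32.77, 42.6]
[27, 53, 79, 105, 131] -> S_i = 27 + 26*i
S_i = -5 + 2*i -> [-5, -3, -1, 1, 3]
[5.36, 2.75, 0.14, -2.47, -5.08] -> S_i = 5.36 + -2.61*i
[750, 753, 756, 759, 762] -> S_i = 750 + 3*i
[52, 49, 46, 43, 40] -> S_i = 52 + -3*i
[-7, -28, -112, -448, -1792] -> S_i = -7*4^i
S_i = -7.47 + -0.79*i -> [-7.47, -8.26, -9.05, -9.84, -10.63]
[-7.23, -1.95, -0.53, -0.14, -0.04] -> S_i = -7.23*0.27^i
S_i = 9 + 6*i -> [9, 15, 21, 27, 33]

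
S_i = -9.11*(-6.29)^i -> [-9.11, 57.3, -360.43, 2267.1, -14260.05]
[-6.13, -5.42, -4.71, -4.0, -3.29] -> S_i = -6.13 + 0.71*i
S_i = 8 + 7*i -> [8, 15, 22, 29, 36]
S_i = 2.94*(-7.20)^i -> [2.94, -21.17, 152.41, -1097.35, 7900.91]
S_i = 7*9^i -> [7, 63, 567, 5103, 45927]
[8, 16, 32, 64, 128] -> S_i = 8*2^i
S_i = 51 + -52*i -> [51, -1, -53, -105, -157]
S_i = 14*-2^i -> [14, -28, 56, -112, 224]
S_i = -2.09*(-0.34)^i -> [-2.09, 0.71, -0.24, 0.08, -0.03]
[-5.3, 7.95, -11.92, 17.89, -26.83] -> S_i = -5.30*(-1.50)^i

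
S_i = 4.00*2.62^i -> [4.0, 10.48, 27.46, 71.94, 188.48]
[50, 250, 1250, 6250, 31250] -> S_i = 50*5^i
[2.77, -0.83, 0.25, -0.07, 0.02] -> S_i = 2.77*(-0.30)^i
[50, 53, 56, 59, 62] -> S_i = 50 + 3*i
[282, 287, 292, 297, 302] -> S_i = 282 + 5*i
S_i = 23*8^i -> [23, 184, 1472, 11776, 94208]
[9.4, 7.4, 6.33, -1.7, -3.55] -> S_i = Random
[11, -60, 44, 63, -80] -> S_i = Random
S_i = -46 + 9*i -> [-46, -37, -28, -19, -10]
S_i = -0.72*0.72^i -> [-0.72, -0.52, -0.37, -0.27, -0.19]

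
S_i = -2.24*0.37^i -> [-2.24, -0.83, -0.31, -0.11, -0.04]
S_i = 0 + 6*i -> [0, 6, 12, 18, 24]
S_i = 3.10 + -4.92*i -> [3.1, -1.82, -6.74, -11.66, -16.58]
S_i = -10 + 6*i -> [-10, -4, 2, 8, 14]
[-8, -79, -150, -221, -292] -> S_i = -8 + -71*i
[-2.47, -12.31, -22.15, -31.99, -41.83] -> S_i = -2.47 + -9.84*i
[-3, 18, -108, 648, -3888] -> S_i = -3*-6^i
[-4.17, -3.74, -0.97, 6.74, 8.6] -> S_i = Random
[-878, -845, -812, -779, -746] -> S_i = -878 + 33*i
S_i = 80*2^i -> [80, 160, 320, 640, 1280]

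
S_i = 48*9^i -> [48, 432, 3888, 34992, 314928]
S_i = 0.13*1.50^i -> [0.13, 0.2, 0.29, 0.44, 0.66]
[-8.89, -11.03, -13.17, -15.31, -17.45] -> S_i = -8.89 + -2.14*i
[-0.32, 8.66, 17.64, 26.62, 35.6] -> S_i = -0.32 + 8.98*i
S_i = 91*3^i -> [91, 273, 819, 2457, 7371]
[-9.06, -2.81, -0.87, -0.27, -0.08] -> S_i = -9.06*0.31^i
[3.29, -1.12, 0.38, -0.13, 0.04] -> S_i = 3.29*(-0.34)^i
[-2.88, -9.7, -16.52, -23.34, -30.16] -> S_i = -2.88 + -6.82*i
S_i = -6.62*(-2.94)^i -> [-6.62, 19.46, -57.22, 168.23, -494.59]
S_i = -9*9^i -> [-9, -81, -729, -6561, -59049]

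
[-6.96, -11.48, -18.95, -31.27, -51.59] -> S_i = -6.96*1.65^i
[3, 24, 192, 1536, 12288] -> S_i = 3*8^i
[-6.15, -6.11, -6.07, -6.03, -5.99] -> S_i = -6.15 + 0.04*i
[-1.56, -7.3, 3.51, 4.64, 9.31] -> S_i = Random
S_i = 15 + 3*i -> [15, 18, 21, 24, 27]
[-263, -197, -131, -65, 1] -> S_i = -263 + 66*i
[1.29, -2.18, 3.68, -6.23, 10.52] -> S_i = 1.29*(-1.69)^i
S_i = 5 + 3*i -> [5, 8, 11, 14, 17]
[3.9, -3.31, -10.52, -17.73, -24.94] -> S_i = 3.90 + -7.21*i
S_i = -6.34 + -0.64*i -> [-6.34, -6.98, -7.62, -8.26, -8.9]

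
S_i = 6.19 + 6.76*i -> [6.19, 12.95, 19.71, 26.47, 33.23]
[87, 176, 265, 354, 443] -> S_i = 87 + 89*i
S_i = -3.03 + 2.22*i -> [-3.03, -0.81, 1.41, 3.63, 5.85]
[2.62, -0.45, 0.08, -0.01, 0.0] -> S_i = 2.62*(-0.17)^i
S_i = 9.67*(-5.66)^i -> [9.67, -54.73, 309.78, -1753.38, 9924.12]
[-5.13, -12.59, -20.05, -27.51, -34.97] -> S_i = -5.13 + -7.46*i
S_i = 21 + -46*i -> [21, -25, -71, -117, -163]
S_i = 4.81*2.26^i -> [4.81, 10.87, 24.57, 55.52, 125.48]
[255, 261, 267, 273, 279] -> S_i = 255 + 6*i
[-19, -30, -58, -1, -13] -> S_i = Random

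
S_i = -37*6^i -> [-37, -222, -1332, -7992, -47952]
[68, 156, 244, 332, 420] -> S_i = 68 + 88*i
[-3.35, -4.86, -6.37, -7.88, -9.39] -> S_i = -3.35 + -1.51*i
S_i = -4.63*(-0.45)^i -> [-4.63, 2.08, -0.94, 0.42, -0.19]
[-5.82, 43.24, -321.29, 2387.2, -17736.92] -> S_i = -5.82*(-7.43)^i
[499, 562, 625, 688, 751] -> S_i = 499 + 63*i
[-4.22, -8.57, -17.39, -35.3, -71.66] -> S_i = -4.22*2.03^i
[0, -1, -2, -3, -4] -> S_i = 0 + -1*i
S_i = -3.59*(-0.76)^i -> [-3.59, 2.73, -2.07, 1.58, -1.2]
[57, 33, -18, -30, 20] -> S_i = Random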